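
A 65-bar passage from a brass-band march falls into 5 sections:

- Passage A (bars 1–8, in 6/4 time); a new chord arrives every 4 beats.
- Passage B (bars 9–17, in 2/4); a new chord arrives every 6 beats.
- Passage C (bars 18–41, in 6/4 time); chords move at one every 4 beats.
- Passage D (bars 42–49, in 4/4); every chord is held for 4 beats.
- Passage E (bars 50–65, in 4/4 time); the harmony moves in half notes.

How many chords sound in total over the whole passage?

A has 48 beats and chords last 4 each, so 12 chords.
B has 18 beats and chords last 6 each, so 3 chords.
C has 144 beats and chords last 4 each, so 36 chords.
D has 32 beats and chords last 4 each, so 8 chords.
E has 64 beats and chords last 2 each, so 32 chords.
Total: 12 + 3 + 36 + 8 + 32 = 91.

91 chords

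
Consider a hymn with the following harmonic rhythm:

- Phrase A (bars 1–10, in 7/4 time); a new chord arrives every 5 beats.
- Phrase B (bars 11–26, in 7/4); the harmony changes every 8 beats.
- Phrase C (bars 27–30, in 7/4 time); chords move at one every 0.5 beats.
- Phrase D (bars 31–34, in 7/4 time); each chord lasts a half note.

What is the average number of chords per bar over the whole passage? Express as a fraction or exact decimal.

49/17 chords per bar

A: 10 bars of 7 beats is 70 beats; at 5 beats each that's 14 chords.
B: 16 bars of 7 beats is 112 beats; at 8 beats each that's 14 chords.
C: 4 bars of 7 beats is 28 beats; at 0.5 beats each that's 56 chords.
D: 4 bars of 7 beats is 28 beats; at 2 beats each that's 14 chords.
Overall: 98 chords over 34 bars → 98/34 = 49/17 chords per bar.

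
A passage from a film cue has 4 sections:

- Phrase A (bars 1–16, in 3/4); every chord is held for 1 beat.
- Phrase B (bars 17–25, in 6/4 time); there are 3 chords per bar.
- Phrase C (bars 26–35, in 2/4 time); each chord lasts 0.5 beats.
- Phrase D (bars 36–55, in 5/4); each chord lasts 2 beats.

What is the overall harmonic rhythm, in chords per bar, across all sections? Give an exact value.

A: 16 bars of 3 beats is 48 beats; at 1 beat each that's 48 chords.
B: 9 bars of 6 beats is 54 beats; at 2 beats each that's 27 chords.
C: 10 bars of 2 beats is 20 beats; at 0.5 beats each that's 40 chords.
D: 20 bars of 5 beats is 100 beats; at 2 beats each that's 50 chords.
Overall: 165 chords over 55 bars → 165/55 = 3 chords per bar.

3 chords per bar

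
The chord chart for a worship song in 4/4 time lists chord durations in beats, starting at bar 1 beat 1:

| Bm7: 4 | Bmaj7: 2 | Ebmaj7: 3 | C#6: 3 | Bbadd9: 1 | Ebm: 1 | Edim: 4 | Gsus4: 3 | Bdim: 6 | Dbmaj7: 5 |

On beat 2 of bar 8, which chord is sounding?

Beat 2 of bar 8 is beat (8−1)×4 + 2 = 30 overall.
Running totals: Bm7 ends at 4, Bmaj7 ends at 6, Ebmaj7 ends at 9, C#6 ends at 12, Bbadd9 ends at 13, Ebm ends at 14, Edim ends at 18, Gsus4 ends at 21, Bdim ends at 27, Dbmaj7 ends at 32.
Beat 30 falls within Dbmaj7.

Dbmaj7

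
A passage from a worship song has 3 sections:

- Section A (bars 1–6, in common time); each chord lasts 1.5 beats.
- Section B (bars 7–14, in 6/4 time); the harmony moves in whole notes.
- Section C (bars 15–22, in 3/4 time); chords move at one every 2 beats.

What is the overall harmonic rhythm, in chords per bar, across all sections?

20/11 chords per bar

A: 6 × 4 = 24 beats ÷ 1.5 = 16 chords.
B: 8 × 6 = 48 beats ÷ 4 = 12 chords.
C: 8 × 3 = 24 beats ÷ 2 = 12 chords.
Overall: 40 chords over 22 bars → 40/22 = 20/11 chords per bar.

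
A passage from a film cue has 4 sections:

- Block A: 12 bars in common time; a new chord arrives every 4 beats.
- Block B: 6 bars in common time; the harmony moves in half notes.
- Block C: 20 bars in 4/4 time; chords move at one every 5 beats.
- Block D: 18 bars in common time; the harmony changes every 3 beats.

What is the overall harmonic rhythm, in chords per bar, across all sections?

A: 12 × 4 = 48 beats ÷ 4 = 12 chords.
B: 6 × 4 = 24 beats ÷ 2 = 12 chords.
C: 20 × 4 = 80 beats ÷ 5 = 16 chords.
D: 18 × 4 = 72 beats ÷ 3 = 24 chords.
Overall: 64 chords over 56 bars → 64/56 = 8/7 chords per bar.

8/7 chords per bar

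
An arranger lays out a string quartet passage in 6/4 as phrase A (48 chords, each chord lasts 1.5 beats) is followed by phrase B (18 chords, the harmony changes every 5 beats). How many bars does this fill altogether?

27 bars

A: 48 × 1.5 = 72 beats = 12 bars.
B: 18 × 5 = 90 beats = 15 bars.
Total: 12 + 15 = 27 bars.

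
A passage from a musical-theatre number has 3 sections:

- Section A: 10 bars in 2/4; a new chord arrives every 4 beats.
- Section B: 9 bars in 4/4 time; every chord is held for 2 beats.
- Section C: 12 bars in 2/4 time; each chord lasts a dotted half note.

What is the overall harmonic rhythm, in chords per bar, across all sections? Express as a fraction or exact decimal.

A: 10 × 2 = 20 beats ÷ 4 = 5 chords.
B: 9 × 4 = 36 beats ÷ 2 = 18 chords.
C: 12 × 2 = 24 beats ÷ 3 = 8 chords.
Overall: 31 chords over 31 bars → 31/31 = 1 chords per bar.

1 chords per bar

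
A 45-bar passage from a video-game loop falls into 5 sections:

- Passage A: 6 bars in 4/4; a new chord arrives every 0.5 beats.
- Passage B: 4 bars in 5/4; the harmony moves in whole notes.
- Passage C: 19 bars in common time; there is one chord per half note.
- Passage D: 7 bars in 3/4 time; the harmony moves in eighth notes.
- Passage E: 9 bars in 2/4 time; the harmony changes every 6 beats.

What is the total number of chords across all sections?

136 chords

A: 6 bars × 4 beats = 24 beats; 0.5 beats/chord → 48 chords.
B: 4 bars × 5 beats = 20 beats; 4 beats/chord → 5 chords.
C: 19 bars × 4 beats = 76 beats; 2 beats/chord → 38 chords.
D: 7 bars × 3 beats = 21 beats; 0.5 beats/chord → 42 chords.
E: 9 bars × 2 beats = 18 beats; 6 beats/chord → 3 chords.
Total: 48 + 5 + 38 + 42 + 3 = 136.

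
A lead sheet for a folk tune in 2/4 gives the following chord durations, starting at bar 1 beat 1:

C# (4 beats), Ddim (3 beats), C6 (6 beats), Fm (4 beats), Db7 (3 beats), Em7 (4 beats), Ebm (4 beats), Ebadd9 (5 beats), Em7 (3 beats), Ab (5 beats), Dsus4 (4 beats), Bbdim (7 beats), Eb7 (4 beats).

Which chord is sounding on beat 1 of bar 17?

Ebadd9

Beat 1 of bar 17 is beat (17−1)×2 + 1 = 33 overall.
Running totals: C# ends at 4, Ddim ends at 7, C6 ends at 13, Fm ends at 17, Db7 ends at 20, Em7 ends at 24, Ebm ends at 28, Ebadd9 ends at 33.
Beat 33 falls within Ebadd9.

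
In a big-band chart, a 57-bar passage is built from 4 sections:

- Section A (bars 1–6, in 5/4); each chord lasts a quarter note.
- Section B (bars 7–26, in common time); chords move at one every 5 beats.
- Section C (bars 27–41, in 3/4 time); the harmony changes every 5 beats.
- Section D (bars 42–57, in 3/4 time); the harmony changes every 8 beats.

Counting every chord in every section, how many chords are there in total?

61 chords

A: 6 bars × 5 beats = 30 beats; 1 beat/chord → 30 chords.
B: 20 bars × 4 beats = 80 beats; 5 beats/chord → 16 chords.
C: 15 bars × 3 beats = 45 beats; 5 beats/chord → 9 chords.
D: 16 bars × 3 beats = 48 beats; 8 beats/chord → 6 chords.
Total: 30 + 16 + 9 + 6 = 61.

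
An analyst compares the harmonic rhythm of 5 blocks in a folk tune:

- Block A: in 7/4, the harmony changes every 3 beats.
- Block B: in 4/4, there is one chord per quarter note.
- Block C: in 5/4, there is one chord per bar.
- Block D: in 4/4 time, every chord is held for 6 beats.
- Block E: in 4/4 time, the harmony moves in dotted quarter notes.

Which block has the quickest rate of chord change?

A: each chord is 3 beats in 7/4, so 7/3 per bar.
B: each chord is 1 beat in 4/4, so 4 per bar.
C: each chord is 5 beats in 5/4, so 1 per bar.
D: each chord is 6 beats in 4/4, so 2/3 per bar.
E: each chord is 1.5 beats in 4/4, so 8/3 per bar.
Fastest is B at 4 chords/bar.

Block B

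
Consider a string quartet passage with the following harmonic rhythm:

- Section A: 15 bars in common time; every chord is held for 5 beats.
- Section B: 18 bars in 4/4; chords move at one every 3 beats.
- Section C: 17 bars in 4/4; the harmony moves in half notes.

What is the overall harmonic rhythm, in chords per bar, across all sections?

1.4 chords per bar

A: 15 bars of 4 beats is 60 beats; at 5 beats each that's 12 chords.
B: 18 bars of 4 beats is 72 beats; at 3 beats each that's 24 chords.
C: 17 bars of 4 beats is 68 beats; at 2 beats each that's 34 chords.
Overall: 70 chords over 50 bars → 70/50 = 1.4 chords per bar.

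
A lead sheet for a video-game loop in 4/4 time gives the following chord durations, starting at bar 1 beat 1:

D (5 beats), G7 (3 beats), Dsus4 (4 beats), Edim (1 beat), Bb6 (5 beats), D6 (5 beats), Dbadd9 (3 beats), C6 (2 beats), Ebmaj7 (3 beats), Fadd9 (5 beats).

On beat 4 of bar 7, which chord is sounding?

C6

Beat 4 of bar 7 is beat (7−1)×4 + 4 = 28 overall.
Running totals: D ends at 5, G7 ends at 8, Dsus4 ends at 12, Edim ends at 13, Bb6 ends at 18, D6 ends at 23, Dbadd9 ends at 26, C6 ends at 28.
Beat 28 falls within C6.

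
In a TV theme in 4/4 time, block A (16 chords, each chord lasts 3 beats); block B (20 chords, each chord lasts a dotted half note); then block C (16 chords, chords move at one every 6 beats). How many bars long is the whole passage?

51 bars

A: 16 × 3 = 48 beats = 12 bars.
B: 20 × 3 = 60 beats = 15 bars.
C: 16 × 6 = 96 beats = 24 bars.
Total: 12 + 15 + 24 = 51 bars.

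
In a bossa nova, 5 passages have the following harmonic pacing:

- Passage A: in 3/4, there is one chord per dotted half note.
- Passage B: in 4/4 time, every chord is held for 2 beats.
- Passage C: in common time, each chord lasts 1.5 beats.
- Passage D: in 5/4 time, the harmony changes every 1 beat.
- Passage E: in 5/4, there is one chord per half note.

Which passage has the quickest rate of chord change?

Passage D

A: 3 beats/bar ÷ 3 beats/chord = 1 chord/bar.
B: 4 beats/bar ÷ 2 beats/chord = 2 chords/bar.
C: 4 beats/bar ÷ 1.5 beats/chord = 8/3 chords/bar.
D: 5 beats/bar ÷ 1 beat/chord = 5 chords/bar.
E: 5 beats/bar ÷ 2 beats/chord = 2.5 chords/bar.
Fastest is D at 5 chords/bar.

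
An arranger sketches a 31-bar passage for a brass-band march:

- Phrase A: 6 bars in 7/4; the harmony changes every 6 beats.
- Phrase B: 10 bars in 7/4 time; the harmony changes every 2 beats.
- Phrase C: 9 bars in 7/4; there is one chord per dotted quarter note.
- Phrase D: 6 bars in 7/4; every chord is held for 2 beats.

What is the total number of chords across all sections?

A: 6 bars × 7 beats = 42 beats; 6 beats/chord → 7 chords.
B: 10 bars × 7 beats = 70 beats; 2 beats/chord → 35 chords.
C: 9 bars × 7 beats = 63 beats; 1.5 beats/chord → 42 chords.
D: 6 bars × 7 beats = 42 beats; 2 beats/chord → 21 chords.
Total: 7 + 35 + 42 + 21 = 105.

105 chords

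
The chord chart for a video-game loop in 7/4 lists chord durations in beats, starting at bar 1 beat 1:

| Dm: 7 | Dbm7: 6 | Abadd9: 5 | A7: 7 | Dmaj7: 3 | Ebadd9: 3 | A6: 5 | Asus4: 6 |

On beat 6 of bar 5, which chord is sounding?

A6

Beat 6 of bar 5 is beat (5−1)×7 + 6 = 34 overall.
Running totals: Dm ends at 7, Dbm7 ends at 13, Abadd9 ends at 18, A7 ends at 25, Dmaj7 ends at 28, Ebadd9 ends at 31, A6 ends at 36.
Beat 34 falls within A6.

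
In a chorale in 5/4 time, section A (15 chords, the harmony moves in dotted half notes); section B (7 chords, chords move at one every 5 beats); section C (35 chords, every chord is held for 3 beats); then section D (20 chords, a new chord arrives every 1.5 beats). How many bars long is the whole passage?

A: 15 × 3 = 45 beats = 9 bars.
B: 7 × 5 = 35 beats = 7 bars.
C: 35 × 3 = 105 beats = 21 bars.
D: 20 × 1.5 = 30 beats = 6 bars.
Total: 9 + 7 + 21 + 6 = 43 bars.

43 bars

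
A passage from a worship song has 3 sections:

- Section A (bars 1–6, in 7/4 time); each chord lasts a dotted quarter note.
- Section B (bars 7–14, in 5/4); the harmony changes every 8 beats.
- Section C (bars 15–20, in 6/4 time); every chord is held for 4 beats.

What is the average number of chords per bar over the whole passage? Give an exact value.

A: 6 × 7 = 42 beats ÷ 1.5 = 28 chords.
B: 8 × 5 = 40 beats ÷ 8 = 5 chords.
C: 6 × 6 = 36 beats ÷ 4 = 9 chords.
Overall: 42 chords over 20 bars → 42/20 = 2.1 chords per bar.

2.1 chords per bar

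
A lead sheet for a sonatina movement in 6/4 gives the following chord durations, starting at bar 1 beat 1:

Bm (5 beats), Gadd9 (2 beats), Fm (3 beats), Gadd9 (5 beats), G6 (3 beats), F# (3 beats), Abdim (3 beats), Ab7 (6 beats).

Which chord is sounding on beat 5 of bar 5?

Ab7

Beat 5 of bar 5 is beat (5−1)×6 + 5 = 29 overall.
Running totals: Bm ends at 5, Gadd9 ends at 7, Fm ends at 10, Gadd9 ends at 15, G6 ends at 18, F# ends at 21, Abdim ends at 24, Ab7 ends at 30.
Beat 29 falls within Ab7.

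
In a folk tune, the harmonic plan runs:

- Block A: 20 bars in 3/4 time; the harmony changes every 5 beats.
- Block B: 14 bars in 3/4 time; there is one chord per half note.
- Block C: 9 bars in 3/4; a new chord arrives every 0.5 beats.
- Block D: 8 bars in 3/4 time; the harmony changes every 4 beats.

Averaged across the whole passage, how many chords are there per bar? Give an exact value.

A: 20 × 3 = 60 beats ÷ 5 = 12 chords.
B: 14 × 3 = 42 beats ÷ 2 = 21 chords.
C: 9 × 3 = 27 beats ÷ 0.5 = 54 chords.
D: 8 × 3 = 24 beats ÷ 4 = 6 chords.
Overall: 93 chords over 51 bars → 93/51 = 31/17 chords per bar.

31/17 chords per bar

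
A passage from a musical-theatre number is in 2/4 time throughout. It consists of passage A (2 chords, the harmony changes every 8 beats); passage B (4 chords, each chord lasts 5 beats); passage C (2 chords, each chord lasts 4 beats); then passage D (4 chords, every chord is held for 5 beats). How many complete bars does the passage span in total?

A: 2 × 8 = 16 beats = 8 bars.
B: 4 × 5 = 20 beats = 10 bars.
C: 2 × 4 = 8 beats = 4 bars.
D: 4 × 5 = 20 beats = 10 bars.
Total: 8 + 10 + 4 + 10 = 32 bars.

32 bars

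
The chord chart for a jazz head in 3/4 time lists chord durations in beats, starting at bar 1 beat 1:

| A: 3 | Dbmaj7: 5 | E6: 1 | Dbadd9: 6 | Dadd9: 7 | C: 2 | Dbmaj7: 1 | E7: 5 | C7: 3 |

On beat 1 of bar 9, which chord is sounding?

Dbmaj7

Beat 1 of bar 9 is beat (9−1)×3 + 1 = 25 overall.
Running totals: A ends at 3, Dbmaj7 ends at 8, E6 ends at 9, Dbadd9 ends at 15, Dadd9 ends at 22, C ends at 24, Dbmaj7 ends at 25.
Beat 25 falls within Dbmaj7.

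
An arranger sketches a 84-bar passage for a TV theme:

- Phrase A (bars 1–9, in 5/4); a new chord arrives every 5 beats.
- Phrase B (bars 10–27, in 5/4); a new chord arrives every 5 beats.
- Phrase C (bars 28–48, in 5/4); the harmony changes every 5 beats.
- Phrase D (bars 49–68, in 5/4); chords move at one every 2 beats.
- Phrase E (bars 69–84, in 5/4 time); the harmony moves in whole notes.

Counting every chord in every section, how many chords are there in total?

118 chords

A has 45 beats and chords last 5 each, so 9 chords.
B has 90 beats and chords last 5 each, so 18 chords.
C has 105 beats and chords last 5 each, so 21 chords.
D has 100 beats and chords last 2 each, so 50 chords.
E has 80 beats and chords last 4 each, so 20 chords.
Total: 9 + 18 + 21 + 50 + 20 = 118.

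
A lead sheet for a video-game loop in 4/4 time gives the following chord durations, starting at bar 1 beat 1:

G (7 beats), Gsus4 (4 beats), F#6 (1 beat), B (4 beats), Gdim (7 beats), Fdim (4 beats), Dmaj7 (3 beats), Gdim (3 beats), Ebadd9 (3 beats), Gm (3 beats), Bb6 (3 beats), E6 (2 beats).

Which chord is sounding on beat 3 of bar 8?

Beat 3 of bar 8 is beat (8−1)×4 + 3 = 31 overall.
Running totals: G ends at 7, Gsus4 ends at 11, F#6 ends at 12, B ends at 16, Gdim ends at 23, Fdim ends at 27, Dmaj7 ends at 30, Gdim ends at 33.
Beat 31 falls within Gdim.

Gdim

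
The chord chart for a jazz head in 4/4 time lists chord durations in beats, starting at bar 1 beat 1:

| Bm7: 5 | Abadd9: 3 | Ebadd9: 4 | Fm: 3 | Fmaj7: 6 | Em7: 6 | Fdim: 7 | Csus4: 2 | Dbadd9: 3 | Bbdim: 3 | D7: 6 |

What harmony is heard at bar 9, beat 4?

Csus4

Beat 4 of bar 9 is beat (9−1)×4 + 4 = 36 overall.
Running totals: Bm7 ends at 5, Abadd9 ends at 8, Ebadd9 ends at 12, Fm ends at 15, Fmaj7 ends at 21, Em7 ends at 27, Fdim ends at 34, Csus4 ends at 36.
Beat 36 falls within Csus4.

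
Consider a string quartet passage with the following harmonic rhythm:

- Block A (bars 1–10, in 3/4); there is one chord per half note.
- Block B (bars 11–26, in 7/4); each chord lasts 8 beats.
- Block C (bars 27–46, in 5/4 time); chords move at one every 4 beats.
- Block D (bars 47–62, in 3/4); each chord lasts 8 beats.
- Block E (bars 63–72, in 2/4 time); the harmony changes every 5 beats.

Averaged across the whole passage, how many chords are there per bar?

8/9 chords per bar

A: 10 × 3 = 30 beats ÷ 2 = 15 chords.
B: 16 × 7 = 112 beats ÷ 8 = 14 chords.
C: 20 × 5 = 100 beats ÷ 4 = 25 chords.
D: 16 × 3 = 48 beats ÷ 8 = 6 chords.
E: 10 × 2 = 20 beats ÷ 5 = 4 chords.
Overall: 64 chords over 72 bars → 64/72 = 8/9 chords per bar.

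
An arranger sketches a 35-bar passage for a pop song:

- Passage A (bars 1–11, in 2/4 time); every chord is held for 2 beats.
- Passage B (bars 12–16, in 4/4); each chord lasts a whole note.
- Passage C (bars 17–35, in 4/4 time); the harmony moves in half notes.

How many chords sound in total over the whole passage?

A: 11·2 = 22 beats, 22/2 = 11 chords.
B: 5·4 = 20 beats, 20/4 = 5 chords.
C: 19·4 = 76 beats, 76/2 = 38 chords.
Total: 11 + 5 + 38 = 54.

54 chords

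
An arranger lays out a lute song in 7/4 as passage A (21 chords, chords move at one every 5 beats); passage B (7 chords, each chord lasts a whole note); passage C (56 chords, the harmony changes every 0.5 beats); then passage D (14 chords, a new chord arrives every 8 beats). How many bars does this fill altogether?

A: 21 × 5 = 105 beats = 15 bars.
B: 7 × 4 = 28 beats = 4 bars.
C: 56 × 0.5 = 28 beats = 4 bars.
D: 14 × 8 = 112 beats = 16 bars.
Total: 15 + 4 + 4 + 16 = 39 bars.

39 bars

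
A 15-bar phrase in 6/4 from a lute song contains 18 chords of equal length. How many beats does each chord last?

5 beats

15 bars × 6 beats/bar = 90 beats total.
90 beats ÷ 18 chords = 5 beats per chord.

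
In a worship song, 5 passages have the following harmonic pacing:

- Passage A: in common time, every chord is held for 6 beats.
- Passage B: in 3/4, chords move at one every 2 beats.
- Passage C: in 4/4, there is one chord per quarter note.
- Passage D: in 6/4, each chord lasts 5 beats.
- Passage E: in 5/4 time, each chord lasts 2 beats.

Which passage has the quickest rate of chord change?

Passage C

A: 4/6 = 2/3 chords/bar.
B: 3/2 = 1.5 chords/bar.
C: 4/1 = 4 chords/bar.
D: 6/5 = 1.2 chords/bar.
E: 5/2 = 2.5 chords/bar.
Fastest is C at 4 chords/bar.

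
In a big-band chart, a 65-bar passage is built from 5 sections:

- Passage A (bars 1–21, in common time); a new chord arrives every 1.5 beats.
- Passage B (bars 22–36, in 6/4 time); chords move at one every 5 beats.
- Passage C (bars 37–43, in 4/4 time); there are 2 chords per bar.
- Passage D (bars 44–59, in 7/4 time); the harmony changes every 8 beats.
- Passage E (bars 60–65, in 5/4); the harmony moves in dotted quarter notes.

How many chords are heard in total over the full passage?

A has 84 beats and chords last 1.5 each, so 56 chords.
B has 90 beats and chords last 5 each, so 18 chords.
C has 28 beats and chords last 2 each, so 14 chords.
D has 112 beats and chords last 8 each, so 14 chords.
E has 30 beats and chords last 1.5 each, so 20 chords.
Total: 56 + 18 + 14 + 14 + 20 = 122.

122 chords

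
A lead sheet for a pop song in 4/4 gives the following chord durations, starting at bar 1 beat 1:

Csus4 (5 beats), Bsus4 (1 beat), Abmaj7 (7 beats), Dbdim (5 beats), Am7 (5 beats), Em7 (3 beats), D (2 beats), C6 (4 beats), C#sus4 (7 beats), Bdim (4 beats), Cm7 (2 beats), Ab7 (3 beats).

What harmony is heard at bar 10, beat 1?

Beat 1 of bar 10 is beat (10−1)×4 + 1 = 37 overall.
Running totals: Csus4 ends at 5, Bsus4 ends at 6, Abmaj7 ends at 13, Dbdim ends at 18, Am7 ends at 23, Em7 ends at 26, D ends at 28, C6 ends at 32, C#sus4 ends at 39.
Beat 37 falls within C#sus4.

C#sus4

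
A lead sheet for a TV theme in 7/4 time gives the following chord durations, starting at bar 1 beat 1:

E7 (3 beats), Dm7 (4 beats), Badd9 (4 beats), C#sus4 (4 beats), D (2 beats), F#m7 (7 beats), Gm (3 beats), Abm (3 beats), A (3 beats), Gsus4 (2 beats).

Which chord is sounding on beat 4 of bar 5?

A

Beat 4 of bar 5 is beat (5−1)×7 + 4 = 32 overall.
Running totals: E7 ends at 3, Dm7 ends at 7, Badd9 ends at 11, C#sus4 ends at 15, D ends at 17, F#m7 ends at 24, Gm ends at 27, Abm ends at 30, A ends at 33.
Beat 32 falls within A.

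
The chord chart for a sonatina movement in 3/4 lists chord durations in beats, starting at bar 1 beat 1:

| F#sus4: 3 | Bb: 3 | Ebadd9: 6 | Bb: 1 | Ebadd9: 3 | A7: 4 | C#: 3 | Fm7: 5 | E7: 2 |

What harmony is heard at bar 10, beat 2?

Beat 2 of bar 10 is beat (10−1)×3 + 2 = 29 overall.
Running totals: F#sus4 ends at 3, Bb ends at 6, Ebadd9 ends at 12, Bb ends at 13, Ebadd9 ends at 16, A7 ends at 20, C# ends at 23, Fm7 ends at 28, E7 ends at 30.
Beat 29 falls within E7.

E7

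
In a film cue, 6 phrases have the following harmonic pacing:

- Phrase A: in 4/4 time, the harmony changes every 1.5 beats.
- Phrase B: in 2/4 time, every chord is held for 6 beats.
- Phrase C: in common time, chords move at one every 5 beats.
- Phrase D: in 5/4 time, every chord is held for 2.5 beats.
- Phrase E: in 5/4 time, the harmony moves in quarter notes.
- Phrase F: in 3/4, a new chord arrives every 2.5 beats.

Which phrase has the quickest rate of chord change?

Phrase E

A: each chord is 1.5 beats in 4/4, so 8/3 per bar.
B: each chord is 6 beats in 2/4, so 1/3 per bar.
C: each chord is 5 beats in 4/4, so 0.8 per bar.
D: each chord is 2.5 beats in 5/4, so 2 per bar.
E: each chord is 1 beat in 5/4, so 5 per bar.
F: each chord is 2.5 beats in 3/4, so 1.2 per bar.
Fastest is E at 5 chords/bar.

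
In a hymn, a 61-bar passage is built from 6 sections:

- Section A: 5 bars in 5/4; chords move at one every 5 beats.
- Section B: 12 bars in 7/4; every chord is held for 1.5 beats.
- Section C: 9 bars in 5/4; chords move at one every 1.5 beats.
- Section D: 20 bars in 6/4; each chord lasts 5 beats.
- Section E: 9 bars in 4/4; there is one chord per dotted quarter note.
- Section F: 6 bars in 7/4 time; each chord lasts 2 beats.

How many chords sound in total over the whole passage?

A: 5 bars × 5 beats = 25 beats; 5 beats/chord → 5 chords.
B: 12 bars × 7 beats = 84 beats; 1.5 beats/chord → 56 chords.
C: 9 bars × 5 beats = 45 beats; 1.5 beats/chord → 30 chords.
D: 20 bars × 6 beats = 120 beats; 5 beats/chord → 24 chords.
E: 9 bars × 4 beats = 36 beats; 1.5 beats/chord → 24 chords.
F: 6 bars × 7 beats = 42 beats; 2 beats/chord → 21 chords.
Total: 5 + 56 + 30 + 24 + 24 + 21 = 160.

160 chords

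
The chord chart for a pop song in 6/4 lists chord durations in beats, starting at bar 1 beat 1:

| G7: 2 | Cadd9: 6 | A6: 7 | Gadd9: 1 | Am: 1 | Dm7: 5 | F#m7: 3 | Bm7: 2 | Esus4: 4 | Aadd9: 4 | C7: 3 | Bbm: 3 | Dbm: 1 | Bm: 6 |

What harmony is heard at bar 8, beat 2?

Beat 2 of bar 8 is beat (8−1)×6 + 2 = 44 overall.
Running totals: G7 ends at 2, Cadd9 ends at 8, A6 ends at 15, Gadd9 ends at 16, Am ends at 17, Dm7 ends at 22, F#m7 ends at 25, Bm7 ends at 27, Esus4 ends at 31, Aadd9 ends at 35, C7 ends at 38, Bbm ends at 41, Dbm ends at 42, Bm ends at 48.
Beat 44 falls within Bm.

Bm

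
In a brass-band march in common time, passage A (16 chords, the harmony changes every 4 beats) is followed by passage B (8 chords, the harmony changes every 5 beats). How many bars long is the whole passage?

26 bars

A: 16 × 4 = 64 beats = 16 bars.
B: 8 × 5 = 40 beats = 10 bars.
Total: 16 + 10 = 26 bars.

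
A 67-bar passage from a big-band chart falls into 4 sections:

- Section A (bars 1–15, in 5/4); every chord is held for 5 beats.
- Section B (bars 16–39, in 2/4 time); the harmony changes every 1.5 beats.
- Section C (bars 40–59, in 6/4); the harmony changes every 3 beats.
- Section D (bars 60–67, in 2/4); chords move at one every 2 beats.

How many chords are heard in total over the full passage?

A: 15 bars × 5 beats = 75 beats; 5 beats/chord → 15 chords.
B: 24 bars × 2 beats = 48 beats; 1.5 beats/chord → 32 chords.
C: 20 bars × 6 beats = 120 beats; 3 beats/chord → 40 chords.
D: 8 bars × 2 beats = 16 beats; 2 beats/chord → 8 chords.
Total: 15 + 32 + 40 + 8 = 95.

95 chords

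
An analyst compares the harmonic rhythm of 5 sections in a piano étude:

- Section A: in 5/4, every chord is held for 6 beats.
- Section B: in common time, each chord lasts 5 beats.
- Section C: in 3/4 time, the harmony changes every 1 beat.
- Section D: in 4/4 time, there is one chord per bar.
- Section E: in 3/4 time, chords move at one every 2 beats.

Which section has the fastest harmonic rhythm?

Section C

A: each chord is 6 beats in 5/4, so 5/6 per bar.
B: each chord is 5 beats in 4/4, so 0.8 per bar.
C: each chord is 1 beat in 3/4, so 3 per bar.
D: each chord is 4 beats in 4/4, so 1 per bar.
E: each chord is 2 beats in 3/4, so 1.5 per bar.
Fastest is C at 3 chords/bar.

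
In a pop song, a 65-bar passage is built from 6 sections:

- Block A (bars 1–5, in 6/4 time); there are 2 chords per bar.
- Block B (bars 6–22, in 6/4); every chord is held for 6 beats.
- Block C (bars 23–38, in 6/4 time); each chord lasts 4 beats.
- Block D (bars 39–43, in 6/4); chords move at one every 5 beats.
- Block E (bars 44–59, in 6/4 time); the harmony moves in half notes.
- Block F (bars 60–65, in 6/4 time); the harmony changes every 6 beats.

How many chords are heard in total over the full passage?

A: 5·6 = 30 beats, 30/3 = 10 chords.
B: 17·6 = 102 beats, 102/6 = 17 chords.
C: 16·6 = 96 beats, 96/4 = 24 chords.
D: 5·6 = 30 beats, 30/5 = 6 chords.
E: 16·6 = 96 beats, 96/2 = 48 chords.
F: 6·6 = 36 beats, 36/6 = 6 chords.
Total: 10 + 17 + 24 + 6 + 48 + 6 = 111.

111 chords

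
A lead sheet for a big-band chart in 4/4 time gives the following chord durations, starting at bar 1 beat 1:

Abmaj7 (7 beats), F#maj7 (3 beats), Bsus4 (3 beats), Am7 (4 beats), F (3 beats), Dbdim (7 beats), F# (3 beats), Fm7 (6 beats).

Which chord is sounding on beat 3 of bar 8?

Fm7

Beat 3 of bar 8 is beat (8−1)×4 + 3 = 31 overall.
Running totals: Abmaj7 ends at 7, F#maj7 ends at 10, Bsus4 ends at 13, Am7 ends at 17, F ends at 20, Dbdim ends at 27, F# ends at 30, Fm7 ends at 36.
Beat 31 falls within Fm7.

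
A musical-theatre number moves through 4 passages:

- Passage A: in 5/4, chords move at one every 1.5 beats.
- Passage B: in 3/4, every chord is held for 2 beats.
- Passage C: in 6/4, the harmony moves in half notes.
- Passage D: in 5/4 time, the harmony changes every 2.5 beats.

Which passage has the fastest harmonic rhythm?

Passage A

A: 5 beats/bar ÷ 1.5 beats/chord = 10/3 chords/bar.
B: 3 beats/bar ÷ 2 beats/chord = 1.5 chords/bar.
C: 6 beats/bar ÷ 2 beats/chord = 3 chords/bar.
D: 5 beats/bar ÷ 2.5 beats/chord = 2 chords/bar.
Fastest is A at 10/3 chords/bar.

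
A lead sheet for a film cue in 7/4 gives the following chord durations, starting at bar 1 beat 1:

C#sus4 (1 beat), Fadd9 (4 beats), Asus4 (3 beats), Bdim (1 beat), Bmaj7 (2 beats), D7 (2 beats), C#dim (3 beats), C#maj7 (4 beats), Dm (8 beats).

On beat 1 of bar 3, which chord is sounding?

Beat 1 of bar 3 is beat (3−1)×7 + 1 = 15 overall.
Running totals: C#sus4 ends at 1, Fadd9 ends at 5, Asus4 ends at 8, Bdim ends at 9, Bmaj7 ends at 11, D7 ends at 13, C#dim ends at 16.
Beat 15 falls within C#dim.

C#dim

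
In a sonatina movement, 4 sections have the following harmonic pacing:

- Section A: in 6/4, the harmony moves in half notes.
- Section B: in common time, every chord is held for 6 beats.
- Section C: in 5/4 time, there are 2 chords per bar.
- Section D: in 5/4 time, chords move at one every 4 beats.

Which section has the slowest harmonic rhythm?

A: 6 beats/bar ÷ 2 beats/chord = 3 chords/bar.
B: 4 beats/bar ÷ 6 beats/chord = 2/3 chords/bar.
C: 5 beats/bar ÷ 2.5 beats/chord = 2 chords/bar.
D: 5 beats/bar ÷ 4 beats/chord = 1.25 chords/bar.
Slowest is B at 2/3 chords/bar.

Section B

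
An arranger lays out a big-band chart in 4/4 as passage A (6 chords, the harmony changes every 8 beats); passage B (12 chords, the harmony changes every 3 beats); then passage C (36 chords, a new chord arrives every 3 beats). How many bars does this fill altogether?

A: 6 × 8 = 48 beats = 12 bars.
B: 12 × 3 = 36 beats = 9 bars.
C: 36 × 3 = 108 beats = 27 bars.
Total: 12 + 9 + 27 = 48 bars.

48 bars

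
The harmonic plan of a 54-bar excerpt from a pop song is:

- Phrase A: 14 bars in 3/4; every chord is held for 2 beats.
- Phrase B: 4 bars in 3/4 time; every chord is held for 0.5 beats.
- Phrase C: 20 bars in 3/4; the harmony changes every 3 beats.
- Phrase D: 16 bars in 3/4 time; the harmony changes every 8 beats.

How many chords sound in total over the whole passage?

71 chords

A: 14 bars × 3 beats = 42 beats; 2 beats/chord → 21 chords.
B: 4 bars × 3 beats = 12 beats; 0.5 beats/chord → 24 chords.
C: 20 bars × 3 beats = 60 beats; 3 beats/chord → 20 chords.
D: 16 bars × 3 beats = 48 beats; 8 beats/chord → 6 chords.
Total: 21 + 24 + 20 + 6 = 71.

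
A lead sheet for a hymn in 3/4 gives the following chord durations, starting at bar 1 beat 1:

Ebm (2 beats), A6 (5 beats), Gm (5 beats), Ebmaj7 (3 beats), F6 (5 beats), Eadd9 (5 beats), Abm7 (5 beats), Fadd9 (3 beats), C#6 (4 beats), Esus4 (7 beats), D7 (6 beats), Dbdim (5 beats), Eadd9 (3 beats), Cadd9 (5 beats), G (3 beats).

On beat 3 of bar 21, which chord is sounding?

Cadd9

Beat 3 of bar 21 is beat (21−1)×3 + 3 = 63 overall.
Running totals: Ebm ends at 2, A6 ends at 7, Gm ends at 12, Ebmaj7 ends at 15, F6 ends at 20, Eadd9 ends at 25, Abm7 ends at 30, Fadd9 ends at 33, C#6 ends at 37, Esus4 ends at 44, D7 ends at 50, Dbdim ends at 55, Eadd9 ends at 58, Cadd9 ends at 63.
Beat 63 falls within Cadd9.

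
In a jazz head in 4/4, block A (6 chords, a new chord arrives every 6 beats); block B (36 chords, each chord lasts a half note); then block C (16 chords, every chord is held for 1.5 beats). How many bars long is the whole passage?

A: 6 × 6 = 36 beats = 9 bars.
B: 36 × 2 = 72 beats = 18 bars.
C: 16 × 1.5 = 24 beats = 6 bars.
Total: 9 + 18 + 6 = 33 bars.

33 bars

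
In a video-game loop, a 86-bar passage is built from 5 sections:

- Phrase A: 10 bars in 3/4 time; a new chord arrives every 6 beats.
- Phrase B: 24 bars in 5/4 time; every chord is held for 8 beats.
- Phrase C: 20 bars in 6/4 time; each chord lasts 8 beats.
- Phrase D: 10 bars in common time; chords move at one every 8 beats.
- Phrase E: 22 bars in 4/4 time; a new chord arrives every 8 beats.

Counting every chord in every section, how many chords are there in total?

51 chords

A: 10 bars × 3 beats = 30 beats; 6 beats/chord → 5 chords.
B: 24 bars × 5 beats = 120 beats; 8 beats/chord → 15 chords.
C: 20 bars × 6 beats = 120 beats; 8 beats/chord → 15 chords.
D: 10 bars × 4 beats = 40 beats; 8 beats/chord → 5 chords.
E: 22 bars × 4 beats = 88 beats; 8 beats/chord → 11 chords.
Total: 5 + 15 + 15 + 5 + 11 = 51.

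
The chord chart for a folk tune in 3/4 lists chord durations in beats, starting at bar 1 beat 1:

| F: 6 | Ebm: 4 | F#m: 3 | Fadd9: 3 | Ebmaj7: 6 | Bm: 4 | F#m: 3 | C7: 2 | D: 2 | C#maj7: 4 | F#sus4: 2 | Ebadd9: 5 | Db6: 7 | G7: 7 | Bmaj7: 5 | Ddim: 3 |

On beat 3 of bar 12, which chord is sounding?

Beat 3 of bar 12 is beat (12−1)×3 + 3 = 36 overall.
Running totals: F ends at 6, Ebm ends at 10, F#m ends at 13, Fadd9 ends at 16, Ebmaj7 ends at 22, Bm ends at 26, F#m ends at 29, C7 ends at 31, D ends at 33, C#maj7 ends at 37.
Beat 36 falls within C#maj7.

C#maj7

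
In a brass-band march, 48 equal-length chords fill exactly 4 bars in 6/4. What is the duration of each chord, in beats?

4 bars × 6 beats/bar = 24 beats total.
24 beats ÷ 48 chords = 0.5 beats per chord.
(That is an eighth note.)

0.5 beats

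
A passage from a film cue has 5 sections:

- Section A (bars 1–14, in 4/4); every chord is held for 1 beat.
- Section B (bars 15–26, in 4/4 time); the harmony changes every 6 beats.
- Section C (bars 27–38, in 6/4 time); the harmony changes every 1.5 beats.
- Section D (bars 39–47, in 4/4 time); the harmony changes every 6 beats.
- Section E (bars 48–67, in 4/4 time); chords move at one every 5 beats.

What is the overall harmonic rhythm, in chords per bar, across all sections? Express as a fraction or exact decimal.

A: 14 bars of 4 beats is 56 beats; at 1 beat each that's 56 chords.
B: 12 bars of 4 beats is 48 beats; at 6 beats each that's 8 chords.
C: 12 bars of 6 beats is 72 beats; at 1.5 beats each that's 48 chords.
D: 9 bars of 4 beats is 36 beats; at 6 beats each that's 6 chords.
E: 20 bars of 4 beats is 80 beats; at 5 beats each that's 16 chords.
Overall: 134 chords over 67 bars → 134/67 = 2 chords per bar.

2 chords per bar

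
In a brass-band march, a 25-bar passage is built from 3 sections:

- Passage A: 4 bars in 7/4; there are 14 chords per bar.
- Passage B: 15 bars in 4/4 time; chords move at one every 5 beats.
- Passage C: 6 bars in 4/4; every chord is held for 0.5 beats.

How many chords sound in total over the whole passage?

116 chords

A: 4·7 = 28 beats, 28/0.5 = 56 chords.
B: 15·4 = 60 beats, 60/5 = 12 chords.
C: 6·4 = 24 beats, 24/0.5 = 48 chords.
Total: 56 + 12 + 48 = 116.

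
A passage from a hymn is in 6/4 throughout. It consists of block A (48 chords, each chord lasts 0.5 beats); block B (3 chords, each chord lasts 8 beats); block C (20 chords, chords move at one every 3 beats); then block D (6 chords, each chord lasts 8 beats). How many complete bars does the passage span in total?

A: 48 × 0.5 = 24 beats = 4 bars.
B: 3 × 8 = 24 beats = 4 bars.
C: 20 × 3 = 60 beats = 10 bars.
D: 6 × 8 = 48 beats = 8 bars.
Total: 4 + 4 + 10 + 8 = 26 bars.

26 bars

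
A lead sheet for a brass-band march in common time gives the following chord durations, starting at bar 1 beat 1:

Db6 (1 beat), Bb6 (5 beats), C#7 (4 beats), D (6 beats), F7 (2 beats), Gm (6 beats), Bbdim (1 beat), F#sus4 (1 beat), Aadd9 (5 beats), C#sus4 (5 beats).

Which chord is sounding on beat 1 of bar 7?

Bbdim

Beat 1 of bar 7 is beat (7−1)×4 + 1 = 25 overall.
Running totals: Db6 ends at 1, Bb6 ends at 6, C#7 ends at 10, D ends at 16, F7 ends at 18, Gm ends at 24, Bbdim ends at 25.
Beat 25 falls within Bbdim.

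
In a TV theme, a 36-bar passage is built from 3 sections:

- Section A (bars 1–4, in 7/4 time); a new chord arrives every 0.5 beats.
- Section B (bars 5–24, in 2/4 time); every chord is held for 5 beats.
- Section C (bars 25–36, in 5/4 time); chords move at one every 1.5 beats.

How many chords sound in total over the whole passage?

A: 4 bars × 7 beats = 28 beats; 0.5 beats/chord → 56 chords.
B: 20 bars × 2 beats = 40 beats; 5 beats/chord → 8 chords.
C: 12 bars × 5 beats = 60 beats; 1.5 beats/chord → 40 chords.
Total: 56 + 8 + 40 = 104.

104 chords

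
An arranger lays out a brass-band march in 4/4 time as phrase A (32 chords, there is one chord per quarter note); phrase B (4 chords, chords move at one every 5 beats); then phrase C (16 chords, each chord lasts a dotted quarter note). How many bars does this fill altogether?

19 bars

A: 32 × 1 = 32 beats = 8 bars.
B: 4 × 5 = 20 beats = 5 bars.
C: 16 × 1.5 = 24 beats = 6 bars.
Total: 8 + 5 + 6 = 19 bars.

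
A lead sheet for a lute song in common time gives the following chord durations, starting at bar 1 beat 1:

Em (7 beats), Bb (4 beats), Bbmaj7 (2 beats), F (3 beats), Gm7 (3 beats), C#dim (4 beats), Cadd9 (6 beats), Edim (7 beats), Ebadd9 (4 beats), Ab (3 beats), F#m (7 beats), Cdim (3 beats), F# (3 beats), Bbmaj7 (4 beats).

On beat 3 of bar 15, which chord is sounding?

Bbmaj7

Beat 3 of bar 15 is beat (15−1)×4 + 3 = 59 overall.
Running totals: Em ends at 7, Bb ends at 11, Bbmaj7 ends at 13, F ends at 16, Gm7 ends at 19, C#dim ends at 23, Cadd9 ends at 29, Edim ends at 36, Ebadd9 ends at 40, Ab ends at 43, F#m ends at 50, Cdim ends at 53, F# ends at 56, Bbmaj7 ends at 60.
Beat 59 falls within Bbmaj7.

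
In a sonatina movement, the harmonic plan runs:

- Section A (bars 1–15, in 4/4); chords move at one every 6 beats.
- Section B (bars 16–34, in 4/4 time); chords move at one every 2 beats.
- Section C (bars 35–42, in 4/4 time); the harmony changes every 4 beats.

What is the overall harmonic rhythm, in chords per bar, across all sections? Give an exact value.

4/3 chords per bar

A: 15 × 4 = 60 beats ÷ 6 = 10 chords.
B: 19 × 4 = 76 beats ÷ 2 = 38 chords.
C: 8 × 4 = 32 beats ÷ 4 = 8 chords.
Overall: 56 chords over 42 bars → 56/42 = 4/3 chords per bar.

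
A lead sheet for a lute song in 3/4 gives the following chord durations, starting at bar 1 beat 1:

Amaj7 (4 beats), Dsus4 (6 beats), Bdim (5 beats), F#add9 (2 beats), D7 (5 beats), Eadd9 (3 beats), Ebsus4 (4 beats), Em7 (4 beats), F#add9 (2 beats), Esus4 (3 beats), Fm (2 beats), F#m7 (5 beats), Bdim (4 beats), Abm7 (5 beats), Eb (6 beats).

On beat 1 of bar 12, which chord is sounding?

Beat 1 of bar 12 is beat (12−1)×3 + 1 = 34 overall.
Running totals: Amaj7 ends at 4, Dsus4 ends at 10, Bdim ends at 15, F#add9 ends at 17, D7 ends at 22, Eadd9 ends at 25, Ebsus4 ends at 29, Em7 ends at 33, F#add9 ends at 35.
Beat 34 falls within F#add9.

F#add9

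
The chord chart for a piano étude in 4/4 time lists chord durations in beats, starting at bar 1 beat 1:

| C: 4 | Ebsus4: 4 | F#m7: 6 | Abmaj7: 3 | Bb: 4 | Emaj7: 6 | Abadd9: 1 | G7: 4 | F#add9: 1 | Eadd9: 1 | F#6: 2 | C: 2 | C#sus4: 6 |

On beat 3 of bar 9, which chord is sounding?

Beat 3 of bar 9 is beat (9−1)×4 + 3 = 35 overall.
Running totals: C ends at 4, Ebsus4 ends at 8, F#m7 ends at 14, Abmaj7 ends at 17, Bb ends at 21, Emaj7 ends at 27, Abadd9 ends at 28, G7 ends at 32, F#add9 ends at 33, Eadd9 ends at 34, F#6 ends at 36.
Beat 35 falls within F#6.

F#6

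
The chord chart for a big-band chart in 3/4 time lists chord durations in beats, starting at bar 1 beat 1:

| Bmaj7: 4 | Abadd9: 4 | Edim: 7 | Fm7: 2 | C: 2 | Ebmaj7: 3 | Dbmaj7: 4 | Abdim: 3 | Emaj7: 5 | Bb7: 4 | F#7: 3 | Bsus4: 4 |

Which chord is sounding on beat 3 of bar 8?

Dbmaj7

Beat 3 of bar 8 is beat (8−1)×3 + 3 = 24 overall.
Running totals: Bmaj7 ends at 4, Abadd9 ends at 8, Edim ends at 15, Fm7 ends at 17, C ends at 19, Ebmaj7 ends at 22, Dbmaj7 ends at 26.
Beat 24 falls within Dbmaj7.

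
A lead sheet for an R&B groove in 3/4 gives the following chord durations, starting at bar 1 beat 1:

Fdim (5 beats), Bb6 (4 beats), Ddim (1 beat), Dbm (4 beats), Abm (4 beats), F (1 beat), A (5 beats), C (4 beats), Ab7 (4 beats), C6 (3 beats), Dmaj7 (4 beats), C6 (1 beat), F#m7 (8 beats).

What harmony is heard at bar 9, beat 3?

Beat 3 of bar 9 is beat (9−1)×3 + 3 = 27 overall.
Running totals: Fdim ends at 5, Bb6 ends at 9, Ddim ends at 10, Dbm ends at 14, Abm ends at 18, F ends at 19, A ends at 24, C ends at 28.
Beat 27 falls within C.

C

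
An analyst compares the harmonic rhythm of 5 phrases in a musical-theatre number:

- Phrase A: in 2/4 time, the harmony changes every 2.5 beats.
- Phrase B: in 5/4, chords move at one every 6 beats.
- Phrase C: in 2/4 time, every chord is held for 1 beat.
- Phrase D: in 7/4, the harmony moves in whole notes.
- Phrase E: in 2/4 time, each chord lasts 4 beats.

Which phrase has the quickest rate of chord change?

A: each chord is 2.5 beats in 2/4, so 0.8 per bar.
B: each chord is 6 beats in 5/4, so 5/6 per bar.
C: each chord is 1 beat in 2/4, so 2 per bar.
D: each chord is 4 beats in 7/4, so 1.75 per bar.
E: each chord is 4 beats in 2/4, so 0.5 per bar.
Fastest is C at 2 chords/bar.

Phrase C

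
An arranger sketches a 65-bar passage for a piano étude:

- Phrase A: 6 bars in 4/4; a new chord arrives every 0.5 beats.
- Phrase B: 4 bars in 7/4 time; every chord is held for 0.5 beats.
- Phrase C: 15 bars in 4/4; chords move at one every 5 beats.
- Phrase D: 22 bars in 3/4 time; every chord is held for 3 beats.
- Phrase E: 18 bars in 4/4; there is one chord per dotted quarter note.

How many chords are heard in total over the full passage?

A: 6·4 = 24 beats, 24/0.5 = 48 chords.
B: 4·7 = 28 beats, 28/0.5 = 56 chords.
C: 15·4 = 60 beats, 60/5 = 12 chords.
D: 22·3 = 66 beats, 66/3 = 22 chords.
E: 18·4 = 72 beats, 72/1.5 = 48 chords.
Total: 48 + 56 + 12 + 22 + 48 = 186.

186 chords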